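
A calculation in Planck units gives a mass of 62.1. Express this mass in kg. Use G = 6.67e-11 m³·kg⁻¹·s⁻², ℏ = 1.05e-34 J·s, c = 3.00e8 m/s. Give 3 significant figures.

1.35e-6 kg

One Planck mass: m_P = √(ℏc/G) = 2.17e-8 kg.
62.1 × 2.17e-8 kg = 1.35e-6 kg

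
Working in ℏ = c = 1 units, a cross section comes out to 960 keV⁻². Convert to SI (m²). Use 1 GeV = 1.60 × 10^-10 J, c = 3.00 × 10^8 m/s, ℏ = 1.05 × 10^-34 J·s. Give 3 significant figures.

3.72 × 10^-17 m²

Area is [L]² = [E]⁻²·(ℏc)²; restore (ℏc)².
1 GeV⁻² → (ℏc)² × (1 GeV in J)⁻² = 3.88 × 10^-32 m².
Convert the energy scale: 960 keV⁻² = 9.60 × 10^14 GeV⁻².
Result: 9.60 × 10^14 × 3.88 × 10^-32 = 3.72 × 10^-17 m².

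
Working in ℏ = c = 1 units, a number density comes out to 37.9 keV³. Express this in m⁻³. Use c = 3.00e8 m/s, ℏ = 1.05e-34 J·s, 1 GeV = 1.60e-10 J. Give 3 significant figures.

Number density is [L]⁻³ = [E]³/(ℏc)³.
1 GeV³ → 1/(ℏc)³ × (1 GeV in J)³ = 1.31e47 m⁻³.
Convert the energy scale: 37.9 keV³ = 3.79e-17 GeV³.
Result: 3.79e-17 × 1.31e47 = 4.97e30 m⁻³.

4.97e30 m⁻³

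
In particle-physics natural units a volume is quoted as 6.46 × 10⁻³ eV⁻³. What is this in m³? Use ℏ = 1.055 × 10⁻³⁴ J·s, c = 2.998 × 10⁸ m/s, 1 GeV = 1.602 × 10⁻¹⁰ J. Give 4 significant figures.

Volume is [L]³ = [E]⁻³·(ℏc)³.
1 GeV⁻³ → (ℏc)³ × (1 GeV in J)⁻³ = 7.696 × 10⁻⁴⁸ m³.
Convert the energy scale: 6.46 × 10⁻³ eV⁻³ = 6.46 × 10²⁴ GeV⁻³.
Result: 6.46 × 10²⁴ × 7.696 × 10⁻⁴⁸ = 4.972 × 10⁻²³ m³.

4.972 × 10⁻²³ m³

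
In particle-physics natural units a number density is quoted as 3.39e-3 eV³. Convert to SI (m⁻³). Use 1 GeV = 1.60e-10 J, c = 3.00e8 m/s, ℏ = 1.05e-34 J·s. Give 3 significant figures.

Number density is [L]⁻³ = [E]³/(ℏc)³.
1 GeV³ → 1/(ℏc)³ × (1 GeV in J)³ = 1.31e47 m⁻³.
Convert the energy scale: 3.39e-3 eV³ = 3.39e-30 GeV³.
Result: 3.39e-30 × 1.31e47 = 4.44e17 m⁻³.

4.44e17 m⁻³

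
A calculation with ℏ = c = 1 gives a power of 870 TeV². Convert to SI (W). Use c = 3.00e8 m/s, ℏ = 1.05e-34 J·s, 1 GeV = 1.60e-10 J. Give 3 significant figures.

Power is [E]/[T] = [E]²/ℏ.
1 GeV² → 1/ℏ × (1 GeV in J)² = 2.44e14 W.
Convert the energy scale: 870 TeV² = 8.70e8 GeV².
Result: 8.70e8 × 2.44e14 = 2.12e23 W.

2.12e23 W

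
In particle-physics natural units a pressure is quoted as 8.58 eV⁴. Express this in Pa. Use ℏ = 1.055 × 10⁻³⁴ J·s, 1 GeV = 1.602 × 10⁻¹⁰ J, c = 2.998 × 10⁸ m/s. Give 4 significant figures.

178.6 Pa

Pressure is [E]/[L]³ = [E]⁴/(ℏc)³.
1 GeV⁴ → 1/(ℏc)³ × (1 GeV in J)⁴ = 2.082 × 10³⁷ Pa.
Convert the energy scale: 8.58 eV⁴ = 8.58 × 10⁻³⁶ GeV⁴.
Result: 8.58 × 10⁻³⁶ × 2.082 × 10³⁷ = 178.6 Pa.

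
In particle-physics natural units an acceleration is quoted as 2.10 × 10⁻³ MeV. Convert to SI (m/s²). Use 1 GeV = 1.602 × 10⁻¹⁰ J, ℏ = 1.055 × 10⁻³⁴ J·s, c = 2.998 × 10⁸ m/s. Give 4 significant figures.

Acceleration is [L]/[T]² = c·[E]/ℏ.
1 GeV → c/ℏ × (1 GeV in J) = 4.552 × 10³² m/s².
Convert the energy scale: 2.10 × 10⁻³ MeV = 2.10 × 10⁻⁶ GeV.
Result: 2.10 × 10⁻⁶ × 4.552 × 10³² = 9.560 × 10²⁶ m/s².

9.560 × 10²⁶ m/s²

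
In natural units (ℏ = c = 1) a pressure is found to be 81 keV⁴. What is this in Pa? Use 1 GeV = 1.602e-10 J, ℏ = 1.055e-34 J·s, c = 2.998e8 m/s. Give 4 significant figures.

1.686e15 Pa

Pressure is [E]/[L]³ = [E]⁴/(ℏc)³.
1 GeV⁴ → 1/(ℏc)³ × (1 GeV in J)⁴ = 2.082e37 Pa.
Convert the energy scale: 81 keV⁴ = 8.10e-23 GeV⁴.
Result: 8.10e-23 × 2.082e37 = 1.686e15 Pa.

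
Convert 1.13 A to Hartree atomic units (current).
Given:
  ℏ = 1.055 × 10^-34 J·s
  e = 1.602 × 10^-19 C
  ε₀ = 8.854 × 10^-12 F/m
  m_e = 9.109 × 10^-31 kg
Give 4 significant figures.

170.9

atomic unit of electric current: I_au = e E_h/ℏ = m_e e⁵/((4πε₀)²ℏ³) = 6.612 × 10^-3 A.
1.13 / 6.612 × 10^-3 = 170.9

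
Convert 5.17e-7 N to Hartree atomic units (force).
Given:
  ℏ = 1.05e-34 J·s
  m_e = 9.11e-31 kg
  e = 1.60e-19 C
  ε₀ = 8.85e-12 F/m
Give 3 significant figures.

atomic unit of force: F_au = E_h/a₀ = m_e²e⁶/((4πε₀)³ℏ⁴) = 8.33e-8 N.
5.17e-7 / 8.33e-8 = 6.21

6.21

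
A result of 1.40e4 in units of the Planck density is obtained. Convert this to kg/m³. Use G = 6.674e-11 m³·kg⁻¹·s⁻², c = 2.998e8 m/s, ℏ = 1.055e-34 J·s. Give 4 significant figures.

7.215e100 kg/m³

One Planck density: ρ_P = c⁵/(ℏG²) = 5.154e96 kg/m³.
1.40e4 × 5.154e96 kg/m³ = 7.215e100 kg/m³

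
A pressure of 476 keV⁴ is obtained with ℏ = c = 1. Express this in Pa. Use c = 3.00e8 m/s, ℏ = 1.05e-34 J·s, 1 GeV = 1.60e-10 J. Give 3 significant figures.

9.98e15 Pa

Pressure is [E]/[L]³ = [E]⁴/(ℏc)³.
1 GeV⁴ → 1/(ℏc)³ × (1 GeV in J)⁴ = 2.10e37 Pa.
Convert the energy scale: 476 keV⁴ = 4.76e-22 GeV⁴.
Result: 4.76e-22 × 2.10e37 = 9.98e15 Pa.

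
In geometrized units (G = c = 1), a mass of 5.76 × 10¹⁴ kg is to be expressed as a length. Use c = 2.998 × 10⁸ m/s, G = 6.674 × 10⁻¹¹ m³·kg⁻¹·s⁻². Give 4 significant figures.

In G = c = 1 units mass has dimensions of length; the conversion factor is G/c².
5.76 × 10¹⁴ kg × (G/c²) = 4.277 × 10⁻¹³ m

4.277 × 10⁻¹³ m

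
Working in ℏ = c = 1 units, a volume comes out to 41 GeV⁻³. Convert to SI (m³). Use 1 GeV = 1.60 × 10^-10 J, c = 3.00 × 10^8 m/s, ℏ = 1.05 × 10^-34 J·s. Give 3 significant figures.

3.13 × 10^-46 m³

Volume is [L]³ = [E]⁻³·(ℏc)³.
1 GeV⁻³ → (ℏc)³ × (1 GeV in J)⁻³ = 7.63 × 10^-48 m³.
Result: 41 × 7.63 × 10^-48 = 3.13 × 10^-46 m³.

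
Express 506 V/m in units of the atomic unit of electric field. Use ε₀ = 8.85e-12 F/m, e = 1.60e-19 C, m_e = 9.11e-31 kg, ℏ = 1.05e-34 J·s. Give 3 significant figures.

atomic unit of electric field: E_au = E_h/(e a₀) = m_e²e⁵/((4πε₀)³ℏ⁴) = 5.20e11 V/m.
506 / 5.20e11 = 9.72e-10

9.72e-10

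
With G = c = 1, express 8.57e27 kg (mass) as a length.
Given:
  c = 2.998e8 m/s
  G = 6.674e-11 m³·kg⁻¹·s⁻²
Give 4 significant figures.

6.364 m

In G = c = 1 units mass has dimensions of length; the conversion factor is G/c².
8.57e27 kg × (G/c²) = 6.364 m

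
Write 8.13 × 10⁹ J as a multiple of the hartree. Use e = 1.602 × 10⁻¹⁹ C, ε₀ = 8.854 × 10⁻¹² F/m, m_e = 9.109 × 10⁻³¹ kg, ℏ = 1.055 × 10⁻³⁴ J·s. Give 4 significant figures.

hartree: E_h = m_e e⁴/(4πε₀ℏ)² = 4.354 × 10⁻¹⁸ J.
8.13 × 10⁹ / 4.354 × 10⁻¹⁸ = 1.867 × 10²⁷

1.867 × 10²⁷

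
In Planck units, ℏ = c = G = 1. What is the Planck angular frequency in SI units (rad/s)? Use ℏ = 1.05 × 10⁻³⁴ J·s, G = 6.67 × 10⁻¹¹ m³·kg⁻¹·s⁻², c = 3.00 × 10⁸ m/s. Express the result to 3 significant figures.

1.86 × 10⁴³ rad/s

From ℏ = c = G = 1 the angular frequency scale is ω_P = √(c⁵/(ℏG)).
  = √(3.47 × 10⁸⁶)
  = 1.86 × 10⁴³ rad/s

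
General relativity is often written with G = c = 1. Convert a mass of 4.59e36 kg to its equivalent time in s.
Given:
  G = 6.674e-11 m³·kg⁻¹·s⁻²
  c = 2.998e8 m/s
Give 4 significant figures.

11.37 s

Mass → time via G/c³.
4.59e36 kg × (G/c³) = 11.37 s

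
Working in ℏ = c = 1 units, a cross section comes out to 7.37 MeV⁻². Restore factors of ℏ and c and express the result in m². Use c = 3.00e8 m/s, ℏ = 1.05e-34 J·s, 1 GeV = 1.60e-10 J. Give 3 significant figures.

Area is [L]² = [E]⁻²·(ℏc)²; restore (ℏc)².
1 GeV⁻² → (ℏc)² × (1 GeV in J)⁻² = 3.88e-32 m².
Convert the energy scale: 7.37 MeV⁻² = 7.37e6 GeV⁻².
Result: 7.37e6 × 3.88e-32 = 2.86e-25 m².

2.86e-25 m²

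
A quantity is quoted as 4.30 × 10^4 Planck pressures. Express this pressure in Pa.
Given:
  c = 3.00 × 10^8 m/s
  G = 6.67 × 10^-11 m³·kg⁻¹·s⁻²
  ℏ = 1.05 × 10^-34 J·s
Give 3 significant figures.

2.01 × 10^118 Pa

One Planck pressure: p_P = c⁷/(ℏG²) = 4.68 × 10^113 Pa.
4.30 × 10^4 × 4.68 × 10^113 Pa = 2.01 × 10^118 Pa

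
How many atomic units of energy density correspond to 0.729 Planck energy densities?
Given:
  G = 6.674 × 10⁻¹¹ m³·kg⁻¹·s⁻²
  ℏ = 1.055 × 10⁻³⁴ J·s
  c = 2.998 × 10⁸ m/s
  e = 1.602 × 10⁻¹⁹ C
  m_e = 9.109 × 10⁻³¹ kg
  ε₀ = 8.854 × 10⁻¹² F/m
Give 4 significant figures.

1.153 × 10¹⁰⁰

Planck energy density: u_P = c⁷/(ℏG²) = 4.632 × 10¹¹³ J/m³
atomic unit of energy density: u_au = E_h/a₀³ = m_e⁴e¹⁰/((4πε₀)⁵ℏ⁸) = 2.929 × 10¹³ J/m³
0.729 × 4.632 × 10¹¹³ / 2.929 × 10¹³ = 1.153 × 10¹⁰⁰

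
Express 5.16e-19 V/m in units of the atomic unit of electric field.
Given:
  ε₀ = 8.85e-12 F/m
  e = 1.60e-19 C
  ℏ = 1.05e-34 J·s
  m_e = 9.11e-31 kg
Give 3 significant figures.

atomic unit of electric field: E_au = E_h/(e a₀) = m_e²e⁵/((4πε₀)³ℏ⁴) = 5.20e11 V/m.
5.16e-19 / 5.20e11 = 9.91e-31

9.91e-31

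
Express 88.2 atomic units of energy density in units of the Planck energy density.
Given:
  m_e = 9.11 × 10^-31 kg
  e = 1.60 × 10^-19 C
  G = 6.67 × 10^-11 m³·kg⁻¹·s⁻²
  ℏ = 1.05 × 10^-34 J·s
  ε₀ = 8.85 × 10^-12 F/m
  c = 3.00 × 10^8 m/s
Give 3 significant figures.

atomic unit of energy density: u_au = E_h/a₀³ = m_e⁴e¹⁰/((4πε₀)⁵ℏ⁸) = 3.01 × 10^13 J/m³
Planck energy density: u_P = c⁷/(ℏG²) = 4.68 × 10^113 J/m³
88.2 × 3.01 × 10^13 / 4.68 × 10^113 = 5.68 × 10^-99

5.68 × 10^-99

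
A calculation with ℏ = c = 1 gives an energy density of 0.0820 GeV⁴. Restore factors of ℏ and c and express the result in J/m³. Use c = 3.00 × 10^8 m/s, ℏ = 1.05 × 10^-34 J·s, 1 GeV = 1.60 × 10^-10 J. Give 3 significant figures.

[E]/[L]³ = [E]⁴/(ℏc)³; restore (ℏc)⁻³.
1 GeV⁴ → 1/(ℏc)³ × (1 GeV in J)⁴ = 2.10 × 10^37 J/m³.
Result: 0.0820 × 2.10 × 10^37 = 1.72 × 10^36 J/m³.

1.72 × 10^36 J/m³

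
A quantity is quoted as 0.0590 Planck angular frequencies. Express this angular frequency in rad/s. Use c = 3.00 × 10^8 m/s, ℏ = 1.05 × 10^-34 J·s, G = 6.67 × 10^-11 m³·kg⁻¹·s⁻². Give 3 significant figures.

1.10 × 10^42 rad/s

One Planck angular frequency: ω_P = √(c⁵/(ℏG)) = 1.86 × 10^43 rad/s.
0.0590 × 1.86 × 10^43 rad/s = 1.10 × 10^42 rad/s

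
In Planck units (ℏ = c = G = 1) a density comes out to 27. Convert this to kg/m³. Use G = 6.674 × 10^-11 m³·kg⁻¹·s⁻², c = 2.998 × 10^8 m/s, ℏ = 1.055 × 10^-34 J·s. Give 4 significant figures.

One Planck density: ρ_P = c⁵/(ℏG²) = 5.154 × 10^96 kg/m³.
27 × 5.154 × 10^96 kg/m³ = 1.392 × 10^98 kg/m³

1.392 × 10^98 kg/m³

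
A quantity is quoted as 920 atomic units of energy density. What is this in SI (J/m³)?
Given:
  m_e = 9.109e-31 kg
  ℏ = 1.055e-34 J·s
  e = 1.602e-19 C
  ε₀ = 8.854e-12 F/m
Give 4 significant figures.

One atomic unit of energy density: u_au = E_h/a₀³ = m_e⁴e¹⁰/((4πε₀)⁵ℏ⁸) = 2.929e13 J/m³.
920 × 2.929e13 J/m³ = 2.695e16 J/m³

2.695e16 J/m³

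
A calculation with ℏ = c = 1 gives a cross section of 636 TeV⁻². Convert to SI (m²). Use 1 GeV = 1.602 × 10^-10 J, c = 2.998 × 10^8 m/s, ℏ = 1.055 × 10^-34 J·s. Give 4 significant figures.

2.479 × 10^-35 m²

Area is [L]² = [E]⁻²·(ℏc)²; restore (ℏc)².
1 GeV⁻² → (ℏc)² × (1 GeV in J)⁻² = 3.898 × 10^-32 m².
Convert the energy scale: 636 TeV⁻² = 6.36 × 10^-4 GeV⁻².
Result: 6.36 × 10^-4 × 3.898 × 10^-32 = 2.479 × 10^-35 m².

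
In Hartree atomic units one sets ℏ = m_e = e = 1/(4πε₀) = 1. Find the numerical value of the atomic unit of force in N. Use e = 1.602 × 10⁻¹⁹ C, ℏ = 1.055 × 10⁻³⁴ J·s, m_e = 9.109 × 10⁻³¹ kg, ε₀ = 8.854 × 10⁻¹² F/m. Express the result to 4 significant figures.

8.220 × 10⁻⁸ N

F_au = E_h/a₀ = m_e²e⁶/((4πε₀)³ℏ⁴)
E_h = 4.354 × 10⁻¹⁸ J
a₀ = 5.297 × 10⁻¹¹ m
E_h/a₀ = 8.220 × 10⁻⁸ N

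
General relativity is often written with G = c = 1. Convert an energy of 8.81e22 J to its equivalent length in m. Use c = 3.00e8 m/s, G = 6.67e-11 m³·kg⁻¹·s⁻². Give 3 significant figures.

Energy → length via G/c⁴.
8.81e22 J × (G/c⁴) = 7.25e-22 m

7.25e-22 m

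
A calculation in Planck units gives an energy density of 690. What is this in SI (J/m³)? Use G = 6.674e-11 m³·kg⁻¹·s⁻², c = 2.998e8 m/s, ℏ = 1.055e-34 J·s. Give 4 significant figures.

One Planck energy density: u_P = c⁷/(ℏG²) = 4.632e113 J/m³.
690 × 4.632e113 J/m³ = 3.196e116 J/m³

3.196e116 J/m³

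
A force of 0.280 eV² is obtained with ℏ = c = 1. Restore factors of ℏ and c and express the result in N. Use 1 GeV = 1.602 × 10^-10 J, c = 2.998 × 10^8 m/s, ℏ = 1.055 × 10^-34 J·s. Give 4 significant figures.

2.272 × 10^-13 N

Force is [E]/[L] = [E]²/(ℏc); restore (ℏc)⁻¹.
1 GeV² → 1/(ℏc) × (1 GeV in J)² = 8.114 × 10^5 N.
Convert the energy scale: 0.280 eV² = 2.80 × 10^-19 GeV².
Result: 2.80 × 10^-19 × 8.114 × 10^5 = 2.272 × 10^-13 N.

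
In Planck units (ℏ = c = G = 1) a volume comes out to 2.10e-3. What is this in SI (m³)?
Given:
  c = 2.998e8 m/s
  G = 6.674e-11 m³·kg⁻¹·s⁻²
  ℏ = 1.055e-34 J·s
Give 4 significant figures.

8.870e-108 m³

One Planck volume: V_P = (ℏG/c³)^(3/2) = 4.224e-105 m³.
2.10e-3 × 4.224e-105 m³ = 8.870e-108 m³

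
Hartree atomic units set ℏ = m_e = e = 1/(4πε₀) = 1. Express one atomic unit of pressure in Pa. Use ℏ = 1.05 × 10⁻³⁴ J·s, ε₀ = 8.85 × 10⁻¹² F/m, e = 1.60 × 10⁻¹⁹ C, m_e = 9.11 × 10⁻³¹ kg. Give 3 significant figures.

3.01 × 10¹³ Pa

From ℏ = m_e = e = 1/(4πε₀) = 1 the pressure scale is P_au = E_h/a₀³ = m_e⁴e¹⁰/((4πε₀)⁵ℏ⁸).
E_h = 4.38 × 10⁻¹⁸ J
a₀ = 5.26 × 10⁻¹¹ m
E_h/a₀³ = 3.01 × 10¹³ Pa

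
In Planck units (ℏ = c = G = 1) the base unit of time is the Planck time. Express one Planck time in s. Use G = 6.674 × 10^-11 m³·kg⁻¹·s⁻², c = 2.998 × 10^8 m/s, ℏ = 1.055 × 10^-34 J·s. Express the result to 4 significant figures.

t_P = √(ℏG/c⁵)
  = √(2.907 × 10^-87)
  = 5.392 × 10^-44 s

5.392 × 10^-44 s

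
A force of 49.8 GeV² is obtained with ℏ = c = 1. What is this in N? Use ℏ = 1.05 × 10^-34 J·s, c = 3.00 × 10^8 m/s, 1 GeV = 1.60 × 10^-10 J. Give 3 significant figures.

4.05 × 10^7 N

Force is [E]/[L] = [E]²/(ℏc); restore (ℏc)⁻¹.
1 GeV² → 1/(ℏc) × (1 GeV in J)² = 8.13 × 10^5 N.
Result: 49.8 × 8.13 × 10^5 = 4.05 × 10^7 N.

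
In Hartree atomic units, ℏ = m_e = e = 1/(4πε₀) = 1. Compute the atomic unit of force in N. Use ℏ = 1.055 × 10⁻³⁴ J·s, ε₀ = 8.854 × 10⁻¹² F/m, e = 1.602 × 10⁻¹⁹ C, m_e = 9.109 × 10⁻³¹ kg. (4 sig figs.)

8.220 × 10⁻⁸ N

From ℏ = m_e = e = 1/(4πε₀) = 1 the force scale is F_au = E_h/a₀ = m_e²e⁶/((4πε₀)³ℏ⁴).
E_h = 4.354 × 10⁻¹⁸ J
a₀ = 5.297 × 10⁻¹¹ m
E_h/a₀ = 8.220 × 10⁻⁸ N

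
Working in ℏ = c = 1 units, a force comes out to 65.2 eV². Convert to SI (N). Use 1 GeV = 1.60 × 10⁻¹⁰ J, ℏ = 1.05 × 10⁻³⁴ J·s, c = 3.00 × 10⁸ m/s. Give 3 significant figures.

Force is [E]/[L] = [E]²/(ℏc); restore (ℏc)⁻¹.
1 GeV² → 1/(ℏc) × (1 GeV in J)² = 8.13 × 10⁵ N.
Convert the energy scale: 65.2 eV² = 6.52 × 10⁻¹⁷ GeV².
Result: 6.52 × 10⁻¹⁷ × 8.13 × 10⁵ = 5.30 × 10⁻¹¹ N.

5.30 × 10⁻¹¹ N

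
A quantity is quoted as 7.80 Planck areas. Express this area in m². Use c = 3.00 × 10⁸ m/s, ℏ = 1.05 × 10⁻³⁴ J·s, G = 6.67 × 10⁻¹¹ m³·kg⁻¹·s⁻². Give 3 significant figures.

One Planck area: A_P = ℏG/c³ = 2.59 × 10⁻⁷⁰ m².
7.80 × 2.59 × 10⁻⁷⁰ m² = 2.02 × 10⁻⁶⁹ m²

2.02 × 10⁻⁶⁹ m²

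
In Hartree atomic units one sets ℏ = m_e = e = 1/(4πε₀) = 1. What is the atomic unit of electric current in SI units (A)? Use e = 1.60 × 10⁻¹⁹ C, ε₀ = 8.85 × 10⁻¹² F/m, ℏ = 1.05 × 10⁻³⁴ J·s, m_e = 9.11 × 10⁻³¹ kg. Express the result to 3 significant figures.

6.67 × 10⁻³ A

I_au = e E_h/ℏ = m_e e⁵/((4πε₀)²ℏ³)
E_h = 4.38 × 10⁻¹⁸ J
e·E_h/ℏ = 6.67 × 10⁻³ A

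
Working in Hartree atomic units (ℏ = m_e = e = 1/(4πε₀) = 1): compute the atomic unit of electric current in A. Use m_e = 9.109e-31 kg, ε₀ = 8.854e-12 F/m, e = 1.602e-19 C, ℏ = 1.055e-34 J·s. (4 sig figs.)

Dimensional analysis gives I_au = e E_h/ℏ = m_e e⁵/((4πε₀)²ℏ³).
E_h = 4.354e-18 J
e·E_h/ℏ = 6.612e-3 A

6.612e-3 A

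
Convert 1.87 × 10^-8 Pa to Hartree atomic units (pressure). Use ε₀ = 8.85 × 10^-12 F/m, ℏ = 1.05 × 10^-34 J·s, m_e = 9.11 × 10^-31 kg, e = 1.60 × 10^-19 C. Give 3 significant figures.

atomic unit of pressure: P_au = E_h/a₀³ = m_e⁴e¹⁰/((4πε₀)⁵ℏ⁸) = 3.01 × 10^13 Pa.
1.87 × 10^-8 / 3.01 × 10^13 = 6.21 × 10^-22

6.21 × 10^-22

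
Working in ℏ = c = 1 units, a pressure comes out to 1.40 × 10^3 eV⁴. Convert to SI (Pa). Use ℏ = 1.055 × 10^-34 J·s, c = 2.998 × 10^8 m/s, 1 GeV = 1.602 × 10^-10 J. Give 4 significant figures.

Pressure is [E]/[L]³ = [E]⁴/(ℏc)³.
1 GeV⁴ → 1/(ℏc)³ × (1 GeV in J)⁴ = 2.082 × 10^37 Pa.
Convert the energy scale: 1.40 × 10^3 eV⁴ = 1.40 × 10^-33 GeV⁴.
Result: 1.40 × 10^-33 × 2.082 × 10^37 = 2.914 × 10^4 Pa.

2.914 × 10^4 Pa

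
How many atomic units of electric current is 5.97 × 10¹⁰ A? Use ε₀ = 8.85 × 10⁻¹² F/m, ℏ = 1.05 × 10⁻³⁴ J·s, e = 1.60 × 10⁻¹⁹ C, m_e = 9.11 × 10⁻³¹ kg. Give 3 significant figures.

8.95 × 10¹²

atomic unit of electric current: I_au = e E_h/ℏ = m_e e⁵/((4πε₀)²ℏ³) = 6.67 × 10⁻³ A.
5.97 × 10¹⁰ / 6.67 × 10⁻³ = 8.95 × 10¹²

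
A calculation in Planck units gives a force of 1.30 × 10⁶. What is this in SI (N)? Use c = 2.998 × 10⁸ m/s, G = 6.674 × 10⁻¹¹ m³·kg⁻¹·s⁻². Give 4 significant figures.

One Planck force: F_P = c⁴/G = 1.210 × 10⁴⁴ N.
1.30 × 10⁶ × 1.210 × 10⁴⁴ N = 1.574 × 10⁵⁰ N

1.574 × 10⁵⁰ N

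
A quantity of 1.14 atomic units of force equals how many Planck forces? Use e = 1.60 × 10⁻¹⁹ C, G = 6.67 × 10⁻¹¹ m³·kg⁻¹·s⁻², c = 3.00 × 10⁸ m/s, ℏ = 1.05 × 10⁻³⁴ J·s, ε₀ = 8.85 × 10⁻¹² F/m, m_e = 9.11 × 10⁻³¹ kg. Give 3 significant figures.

atomic unit of force: F_au = E_h/a₀ = m_e²e⁶/((4πε₀)³ℏ⁴) = 8.33 × 10⁻⁸ N
Planck force: F_P = c⁴/G = 1.21 × 10⁴⁴ N
1.14 × 8.33 × 10⁻⁸ / 1.21 × 10⁴⁴ = 7.82 × 10⁻⁵²

7.82 × 10⁻⁵²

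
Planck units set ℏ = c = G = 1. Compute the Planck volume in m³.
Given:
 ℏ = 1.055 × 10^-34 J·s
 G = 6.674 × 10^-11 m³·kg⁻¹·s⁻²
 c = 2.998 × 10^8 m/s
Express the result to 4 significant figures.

4.224 × 10^-105 m³

Dimensional analysis gives V_P = (ℏG/c³)^(3/2).
  = √(1.784 × 10^-209)
  = 4.224 × 10^-105 m³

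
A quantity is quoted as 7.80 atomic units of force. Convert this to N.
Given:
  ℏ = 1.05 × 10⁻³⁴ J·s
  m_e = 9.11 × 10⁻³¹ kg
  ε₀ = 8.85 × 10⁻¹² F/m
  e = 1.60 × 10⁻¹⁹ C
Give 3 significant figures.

One atomic unit of force: F_au = E_h/a₀ = m_e²e⁶/((4πε₀)³ℏ⁴) = 8.33 × 10⁻⁸ N.
7.80 × 8.33 × 10⁻⁸ N = 6.50 × 10⁻⁷ N

6.50 × 10⁻⁷ N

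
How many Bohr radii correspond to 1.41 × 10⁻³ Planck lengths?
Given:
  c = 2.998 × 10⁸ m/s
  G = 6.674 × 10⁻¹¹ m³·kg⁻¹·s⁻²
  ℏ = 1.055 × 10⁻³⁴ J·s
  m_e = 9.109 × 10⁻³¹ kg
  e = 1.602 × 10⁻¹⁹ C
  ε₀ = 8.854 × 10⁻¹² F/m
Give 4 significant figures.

Planck length: ℓ_P = √(ℏG/c³) = 1.616 × 10⁻³⁵ m
Bohr radius: a₀ = 4πε₀ℏ²/(m_e e²) = 5.297 × 10⁻¹¹ m
1.41 × 10⁻³ × 1.616 × 10⁻³⁵ / 5.297 × 10⁻¹¹ = 4.303 × 10⁻²⁸

4.303 × 10⁻²⁸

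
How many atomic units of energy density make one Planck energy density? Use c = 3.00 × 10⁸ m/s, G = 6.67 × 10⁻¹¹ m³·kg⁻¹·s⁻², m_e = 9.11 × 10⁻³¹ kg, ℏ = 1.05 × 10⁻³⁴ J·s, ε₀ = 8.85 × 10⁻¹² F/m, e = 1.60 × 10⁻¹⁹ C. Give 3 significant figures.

Planck energy density: u_P = c⁷/(ℏG²) = 4.68 × 10¹¹³ J/m³
atomic unit of energy density: u_au = E_h/a₀³ = m_e⁴e¹⁰/((4πε₀)⁵ℏ⁸) = 3.01 × 10¹³ J/m³
ratio = 4.68 × 10¹¹³ / 3.01 × 10¹³ = 1.55 × 10¹⁰⁰

1.55 × 10¹⁰⁰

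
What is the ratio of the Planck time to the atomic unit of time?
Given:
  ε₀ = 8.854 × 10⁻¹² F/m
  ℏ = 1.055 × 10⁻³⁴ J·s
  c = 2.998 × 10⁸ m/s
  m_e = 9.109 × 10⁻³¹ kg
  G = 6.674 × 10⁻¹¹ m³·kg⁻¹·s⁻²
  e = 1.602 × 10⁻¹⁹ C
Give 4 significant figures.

2.225 × 10⁻²⁷

Planck time: t_P = √(ℏG/c⁵) = 5.392 × 10⁻⁴⁴ s
atomic unit of time: τ_au = (4πε₀)²ℏ³/(m_e e⁴) = 2.423 × 10⁻¹⁷ s
ratio = 5.392 × 10⁻⁴⁴ / 2.423 × 10⁻¹⁷ = 2.225 × 10⁻²⁷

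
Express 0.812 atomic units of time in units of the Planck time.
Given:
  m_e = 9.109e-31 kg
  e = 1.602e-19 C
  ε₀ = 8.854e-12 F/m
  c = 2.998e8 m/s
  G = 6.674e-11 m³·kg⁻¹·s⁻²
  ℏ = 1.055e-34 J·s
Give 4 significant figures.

atomic unit of time: τ_au = (4πε₀)²ℏ³/(m_e e⁴) = 2.423e-17 s
Planck time: t_P = √(ℏG/c⁵) = 5.392e-44 s
0.812 × 2.423e-17 / 5.392e-44 = 3.649e26

3.649e26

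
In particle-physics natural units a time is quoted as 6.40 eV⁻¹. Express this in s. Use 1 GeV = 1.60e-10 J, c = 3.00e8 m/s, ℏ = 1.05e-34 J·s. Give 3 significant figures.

A time is [E]⁻¹ in ℏ=c=1; restore one factor of ℏ.
1 GeV⁻¹ → ℏ × (1 GeV in J)⁻¹ = 6.56e-25 s.
Convert the energy scale: 6.40 eV⁻¹ = 6.40e9 GeV⁻¹.
Result: 6.40e9 × 6.56e-25 = 4.20e-15 s.

4.20e-15 s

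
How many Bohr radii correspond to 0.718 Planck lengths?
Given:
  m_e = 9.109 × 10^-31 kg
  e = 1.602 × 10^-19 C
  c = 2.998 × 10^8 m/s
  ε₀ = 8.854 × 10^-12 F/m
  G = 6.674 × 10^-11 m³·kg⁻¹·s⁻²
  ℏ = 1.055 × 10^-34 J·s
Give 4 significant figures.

Planck length: ℓ_P = √(ℏG/c³) = 1.616 × 10^-35 m
Bohr radius: a₀ = 4πε₀ℏ²/(m_e e²) = 5.297 × 10^-11 m
0.718 × 1.616 × 10^-35 / 5.297 × 10^-11 = 2.191 × 10^-25

2.191 × 10^-25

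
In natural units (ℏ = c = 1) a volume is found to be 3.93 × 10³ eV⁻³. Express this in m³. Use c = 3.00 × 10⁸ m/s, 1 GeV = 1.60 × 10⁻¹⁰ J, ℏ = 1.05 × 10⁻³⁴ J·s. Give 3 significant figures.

Volume is [L]³ = [E]⁻³·(ℏc)³.
1 GeV⁻³ → (ℏc)³ × (1 GeV in J)⁻³ = 7.63 × 10⁻⁴⁸ m³.
Convert the energy scale: 3.93 × 10³ eV⁻³ = 3.93 × 10³⁰ GeV⁻³.
Result: 3.93 × 10³⁰ × 7.63 × 10⁻⁴⁸ = 3.00 × 10⁻¹⁷ m³.

3.00 × 10⁻¹⁷ m³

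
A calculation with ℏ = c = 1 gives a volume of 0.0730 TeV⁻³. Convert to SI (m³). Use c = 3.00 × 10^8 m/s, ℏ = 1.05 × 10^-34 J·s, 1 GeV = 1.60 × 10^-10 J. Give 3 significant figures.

Volume is [L]³ = [E]⁻³·(ℏc)³.
1 GeV⁻³ → (ℏc)³ × (1 GeV in J)⁻³ = 7.63 × 10^-48 m³.
Convert the energy scale: 0.0730 TeV⁻³ = 7.30 × 10^-11 GeV⁻³.
Result: 7.30 × 10^-11 × 7.63 × 10^-48 = 5.57 × 10^-58 m³.

5.57 × 10^-58 m³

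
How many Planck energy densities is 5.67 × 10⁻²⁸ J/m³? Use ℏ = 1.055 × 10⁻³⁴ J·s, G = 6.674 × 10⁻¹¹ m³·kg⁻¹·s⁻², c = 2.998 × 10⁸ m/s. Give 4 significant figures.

Planck energy density: u_P = c⁷/(ℏG²) = 4.632 × 10¹¹³ J/m³.
5.67 × 10⁻²⁸ / 4.632 × 10¹¹³ = 1.224 × 10⁻¹⁴¹

1.224 × 10⁻¹⁴¹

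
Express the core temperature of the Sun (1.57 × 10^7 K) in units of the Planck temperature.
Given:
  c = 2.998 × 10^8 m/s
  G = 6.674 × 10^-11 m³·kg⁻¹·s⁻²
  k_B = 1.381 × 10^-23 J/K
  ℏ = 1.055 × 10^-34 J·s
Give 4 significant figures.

Planck temperature: T_P = √(ℏc⁵/G) / k_B = 1.417 × 10^32 K.
1.57 × 10^7 / 1.417 × 10^32 = 1.108 × 10^-25

1.108 × 10^-25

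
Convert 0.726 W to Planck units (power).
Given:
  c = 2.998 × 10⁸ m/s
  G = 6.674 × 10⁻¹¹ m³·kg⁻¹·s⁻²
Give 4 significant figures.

2.001 × 10⁻⁵³

Planck power: P_P = c⁵/G = 3.629 × 10⁵² W.
0.726 / 3.629 × 10⁵² = 2.001 × 10⁻⁵³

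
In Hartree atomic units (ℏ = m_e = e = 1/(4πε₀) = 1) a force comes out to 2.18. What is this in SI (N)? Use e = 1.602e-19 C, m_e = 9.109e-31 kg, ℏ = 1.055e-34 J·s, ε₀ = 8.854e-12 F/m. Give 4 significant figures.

One atomic unit of force: F_au = E_h/a₀ = m_e²e⁶/((4πε₀)³ℏ⁴) = 8.220e-8 N.
2.18 × 8.220e-8 N = 1.792e-7 N

1.792e-7 N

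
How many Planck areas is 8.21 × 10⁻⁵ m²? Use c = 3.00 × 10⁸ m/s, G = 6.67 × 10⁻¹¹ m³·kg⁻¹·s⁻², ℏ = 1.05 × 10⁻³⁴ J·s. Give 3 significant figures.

Planck area: A_P = ℏG/c³ = 2.59 × 10⁻⁷⁰ m².
8.21 × 10⁻⁵ / 2.59 × 10⁻⁷⁰ = 3.17 × 10⁶⁵

3.17 × 10⁶⁵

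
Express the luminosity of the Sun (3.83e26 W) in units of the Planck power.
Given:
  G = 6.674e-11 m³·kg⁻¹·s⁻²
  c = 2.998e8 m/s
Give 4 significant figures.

1.055e-26

Planck power: P_P = c⁵/G = 3.629e52 W.
3.83e26 / 3.629e52 = 1.055e-26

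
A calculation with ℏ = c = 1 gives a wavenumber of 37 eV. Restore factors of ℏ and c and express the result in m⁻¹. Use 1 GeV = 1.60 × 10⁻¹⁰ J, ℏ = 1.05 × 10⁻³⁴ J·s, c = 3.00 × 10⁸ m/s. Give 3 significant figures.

Inverse length is [E]/(ℏc).
1 GeV → 1/(ℏc) × (1 GeV in J) = 5.08 × 10¹⁵ m⁻¹.
Convert the energy scale: 37 eV = 3.70 × 10⁻⁸ GeV.
Result: 3.70 × 10⁻⁸ × 5.08 × 10¹⁵ = 1.88 × 10⁸ m⁻¹.

1.88 × 10⁸ m⁻¹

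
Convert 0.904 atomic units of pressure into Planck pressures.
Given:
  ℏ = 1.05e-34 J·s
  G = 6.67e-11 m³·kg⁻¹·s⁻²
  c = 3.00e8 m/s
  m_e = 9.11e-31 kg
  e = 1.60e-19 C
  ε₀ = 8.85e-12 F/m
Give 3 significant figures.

5.82e-101

atomic unit of pressure: P_au = E_h/a₀³ = m_e⁴e¹⁰/((4πε₀)⁵ℏ⁸) = 3.01e13 Pa
Planck pressure: p_P = c⁷/(ℏG²) = 4.68e113 Pa
0.904 × 3.01e13 / 4.68e113 = 5.82e-101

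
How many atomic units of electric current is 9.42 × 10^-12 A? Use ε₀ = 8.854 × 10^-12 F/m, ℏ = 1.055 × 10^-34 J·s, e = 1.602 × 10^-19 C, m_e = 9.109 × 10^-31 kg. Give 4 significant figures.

1.425 × 10^-9

atomic unit of electric current: I_au = e E_h/ℏ = m_e e⁵/((4πε₀)²ℏ³) = 6.612 × 10^-3 A.
9.42 × 10^-12 / 6.612 × 10^-3 = 1.425 × 10^-9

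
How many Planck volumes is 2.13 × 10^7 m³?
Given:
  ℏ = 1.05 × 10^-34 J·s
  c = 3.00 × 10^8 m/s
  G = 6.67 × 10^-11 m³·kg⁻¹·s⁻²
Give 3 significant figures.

5.10 × 10^111

Planck volume: V_P = (ℏG/c³)^(3/2) = 4.18 × 10^-105 m³.
2.13 × 10^7 / 4.18 × 10^-105 = 5.10 × 10^111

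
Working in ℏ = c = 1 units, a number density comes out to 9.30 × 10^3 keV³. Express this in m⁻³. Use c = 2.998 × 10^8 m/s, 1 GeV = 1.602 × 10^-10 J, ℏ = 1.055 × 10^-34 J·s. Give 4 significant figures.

Number density is [L]⁻³ = [E]³/(ℏc)³.
1 GeV³ → 1/(ℏc)³ × (1 GeV in J)³ = 1.299 × 10^47 m⁻³.
Convert the energy scale: 9.30 × 10^3 keV³ = 9.30 × 10^-15 GeV³.
Result: 9.30 × 10^-15 × 1.299 × 10^47 = 1.208 × 10^33 m⁻³.

1.208 × 10^33 m⁻³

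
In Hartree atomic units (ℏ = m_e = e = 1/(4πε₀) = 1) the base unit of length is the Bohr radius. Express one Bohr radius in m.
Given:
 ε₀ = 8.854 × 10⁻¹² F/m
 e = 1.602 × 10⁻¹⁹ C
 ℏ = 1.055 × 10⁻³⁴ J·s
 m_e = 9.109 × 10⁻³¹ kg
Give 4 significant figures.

a₀ = 4πε₀ℏ²/(m_e e²)
  = 1.238 × 10⁻⁷⁸ / 2.338 × 10⁻⁶⁸
  = 5.297 × 10⁻¹¹ m

5.297 × 10⁻¹¹ m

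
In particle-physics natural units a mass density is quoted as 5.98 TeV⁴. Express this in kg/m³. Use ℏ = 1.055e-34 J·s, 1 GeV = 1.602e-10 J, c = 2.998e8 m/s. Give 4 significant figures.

1.385e33 kg/m³

Mass density is [E]/(c²[L]³) = [E]⁴/(ℏ³c⁵).
1 GeV⁴ → 1/(ℏ³c⁵) × (1 GeV in J)⁴ = 2.316e20 kg/m³.
Convert the energy scale: 5.98 TeV⁴ = 5.98e12 GeV⁴.
Result: 5.98e12 × 2.316e20 = 1.385e33 kg/m³.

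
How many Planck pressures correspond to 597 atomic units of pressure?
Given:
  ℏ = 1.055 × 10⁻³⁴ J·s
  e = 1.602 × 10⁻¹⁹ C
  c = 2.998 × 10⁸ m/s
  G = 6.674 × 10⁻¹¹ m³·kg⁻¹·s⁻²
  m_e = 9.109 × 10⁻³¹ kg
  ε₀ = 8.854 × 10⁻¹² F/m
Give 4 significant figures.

atomic unit of pressure: P_au = E_h/a₀³ = m_e⁴e¹⁰/((4πε₀)⁵ℏ⁸) = 2.929 × 10¹³ Pa
Planck pressure: p_P = c⁷/(ℏG²) = 4.632 × 10¹¹³ Pa
597 × 2.929 × 10¹³ / 4.632 × 10¹¹³ = 3.775 × 10⁻⁹⁸

3.775 × 10⁻⁹⁸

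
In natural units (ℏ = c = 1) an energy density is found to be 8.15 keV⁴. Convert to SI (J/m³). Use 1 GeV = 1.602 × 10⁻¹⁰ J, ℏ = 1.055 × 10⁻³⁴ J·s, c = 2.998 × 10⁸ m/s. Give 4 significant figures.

1.697 × 10¹⁴ J/m³

[E]/[L]³ = [E]⁴/(ℏc)³; restore (ℏc)⁻³.
1 GeV⁴ → 1/(ℏc)³ × (1 GeV in J)⁴ = 2.082 × 10³⁷ J/m³.
Convert the energy scale: 8.15 keV⁴ = 8.15 × 10⁻²⁴ GeV⁴.
Result: 8.15 × 10⁻²⁴ × 2.082 × 10³⁷ = 1.697 × 10¹⁴ J/m³.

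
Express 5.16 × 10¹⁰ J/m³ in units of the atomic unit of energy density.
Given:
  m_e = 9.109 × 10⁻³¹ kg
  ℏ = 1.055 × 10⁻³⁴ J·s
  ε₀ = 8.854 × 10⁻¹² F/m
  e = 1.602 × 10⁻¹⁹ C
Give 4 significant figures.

1.762 × 10⁻³

atomic unit of energy density: u_au = E_h/a₀³ = m_e⁴e¹⁰/((4πε₀)⁵ℏ⁸) = 2.929 × 10¹³ J/m³.
5.16 × 10¹⁰ / 2.929 × 10¹³ = 1.762 × 10⁻³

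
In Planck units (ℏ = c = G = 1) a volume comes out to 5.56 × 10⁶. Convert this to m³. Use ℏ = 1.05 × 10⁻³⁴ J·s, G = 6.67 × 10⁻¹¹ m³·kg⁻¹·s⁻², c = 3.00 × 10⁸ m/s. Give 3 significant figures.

2.32 × 10⁻⁹⁸ m³

One Planck volume: V_P = (ℏG/c³)^(3/2) = 4.18 × 10⁻¹⁰⁵ m³.
5.56 × 10⁶ × 4.18 × 10⁻¹⁰⁵ m³ = 2.32 × 10⁻⁹⁸ m³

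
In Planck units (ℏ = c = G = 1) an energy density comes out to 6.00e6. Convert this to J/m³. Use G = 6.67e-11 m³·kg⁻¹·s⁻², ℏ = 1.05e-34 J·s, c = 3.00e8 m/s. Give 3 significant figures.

One Planck energy density: u_P = c⁷/(ℏG²) = 4.68e113 J/m³.
6.00e6 × 4.68e113 J/m³ = 2.81e120 J/m³

2.81e120 J/m³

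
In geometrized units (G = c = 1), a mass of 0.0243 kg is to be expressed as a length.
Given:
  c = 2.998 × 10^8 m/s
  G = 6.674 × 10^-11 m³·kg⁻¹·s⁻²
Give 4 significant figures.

In G = c = 1 units mass has dimensions of length; the conversion factor is G/c².
0.0243 kg × (G/c²) = 1.804 × 10^-29 m

1.804 × 10^-29 m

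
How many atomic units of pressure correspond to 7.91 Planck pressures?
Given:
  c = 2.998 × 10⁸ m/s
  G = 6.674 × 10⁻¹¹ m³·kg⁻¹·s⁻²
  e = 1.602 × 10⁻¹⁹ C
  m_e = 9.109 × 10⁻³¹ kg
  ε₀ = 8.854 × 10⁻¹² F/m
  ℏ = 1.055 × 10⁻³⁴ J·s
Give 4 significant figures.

1.251 × 10¹⁰¹

Planck pressure: p_P = c⁷/(ℏG²) = 4.632 × 10¹¹³ Pa
atomic unit of pressure: P_au = E_h/a₀³ = m_e⁴e¹⁰/((4πε₀)⁵ℏ⁸) = 2.929 × 10¹³ Pa
7.91 × 4.632 × 10¹¹³ / 2.929 × 10¹³ = 1.251 × 10¹⁰¹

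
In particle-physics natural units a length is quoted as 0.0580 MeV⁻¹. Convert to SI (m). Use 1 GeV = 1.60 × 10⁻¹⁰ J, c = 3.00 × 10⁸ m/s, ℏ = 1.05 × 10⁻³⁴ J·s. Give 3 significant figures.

A length is [E]⁻¹ in ℏ=c=1; restore one factor of ℏc.
1 GeV⁻¹ → ℏc × (1 GeV in J)⁻¹ = 1.97 × 10⁻¹⁶ m.
Convert the energy scale: 0.0580 MeV⁻¹ = 58 GeV⁻¹.
Result: 58 × 1.97 × 10⁻¹⁶ = 1.14 × 10⁻¹⁴ m.

1.14 × 10⁻¹⁴ m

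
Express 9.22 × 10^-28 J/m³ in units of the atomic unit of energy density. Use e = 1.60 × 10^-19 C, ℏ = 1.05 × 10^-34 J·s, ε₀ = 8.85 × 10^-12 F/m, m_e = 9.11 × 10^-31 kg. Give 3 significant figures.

3.06 × 10^-41

atomic unit of energy density: u_au = E_h/a₀³ = m_e⁴e¹⁰/((4πε₀)⁵ℏ⁸) = 3.01 × 10^13 J/m³.
9.22 × 10^-28 / 3.01 × 10^13 = 3.06 × 10^-41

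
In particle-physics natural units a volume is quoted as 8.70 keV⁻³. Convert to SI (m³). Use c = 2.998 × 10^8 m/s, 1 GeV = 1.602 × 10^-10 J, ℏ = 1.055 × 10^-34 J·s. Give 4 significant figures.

Volume is [L]³ = [E]⁻³·(ℏc)³.
1 GeV⁻³ → (ℏc)³ × (1 GeV in J)⁻³ = 7.696 × 10^-48 m³.
Convert the energy scale: 8.70 keV⁻³ = 8.70 × 10^18 GeV⁻³.
Result: 8.70 × 10^18 × 7.696 × 10^-48 = 6.696 × 10^-29 m³.

6.696 × 10^-29 m³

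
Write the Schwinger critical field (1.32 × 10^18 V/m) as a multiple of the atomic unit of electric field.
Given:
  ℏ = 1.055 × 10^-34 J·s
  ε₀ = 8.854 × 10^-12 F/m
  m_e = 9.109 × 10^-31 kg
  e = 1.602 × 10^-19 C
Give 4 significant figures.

2.573 × 10^6

atomic unit of electric field: E_au = E_h/(e a₀) = m_e²e⁵/((4πε₀)³ℏ⁴) = 5.131 × 10^11 V/m.
1.32 × 10^18 / 5.131 × 10^11 = 2.573 × 10^6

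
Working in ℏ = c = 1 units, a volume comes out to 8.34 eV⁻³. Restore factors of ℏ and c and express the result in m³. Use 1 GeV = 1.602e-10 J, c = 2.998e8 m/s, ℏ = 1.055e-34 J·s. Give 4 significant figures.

6.418e-20 m³

Volume is [L]³ = [E]⁻³·(ℏc)³.
1 GeV⁻³ → (ℏc)³ × (1 GeV in J)⁻³ = 7.696e-48 m³.
Convert the energy scale: 8.34 eV⁻³ = 8.34e27 GeV⁻³.
Result: 8.34e27 × 7.696e-48 = 6.418e-20 m³.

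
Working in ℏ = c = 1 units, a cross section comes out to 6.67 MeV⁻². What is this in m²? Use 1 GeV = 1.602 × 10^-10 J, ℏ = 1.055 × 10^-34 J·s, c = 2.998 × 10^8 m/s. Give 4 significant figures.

Area is [L]² = [E]⁻²·(ℏc)²; restore (ℏc)².
1 GeV⁻² → (ℏc)² × (1 GeV in J)⁻² = 3.898 × 10^-32 m².
Convert the energy scale: 6.67 MeV⁻² = 6.67 × 10^6 GeV⁻².
Result: 6.67 × 10^6 × 3.898 × 10^-32 = 2.600 × 10^-25 m².

2.600 × 10^-25 m²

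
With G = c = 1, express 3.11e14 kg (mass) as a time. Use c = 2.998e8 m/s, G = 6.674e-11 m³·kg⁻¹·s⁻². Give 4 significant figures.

7.703e-22 s

Mass → time via G/c³.
3.11e14 kg × (G/c³) = 7.703e-22 s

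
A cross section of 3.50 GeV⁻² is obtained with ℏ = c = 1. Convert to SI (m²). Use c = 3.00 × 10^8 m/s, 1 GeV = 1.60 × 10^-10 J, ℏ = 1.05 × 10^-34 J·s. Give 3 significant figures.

1.36 × 10^-31 m²

Area is [L]² = [E]⁻²·(ℏc)²; restore (ℏc)².
1 GeV⁻² → (ℏc)² × (1 GeV in J)⁻² = 3.88 × 10^-32 m².
Result: 3.50 × 3.88 × 10^-32 = 1.36 × 10^-31 m².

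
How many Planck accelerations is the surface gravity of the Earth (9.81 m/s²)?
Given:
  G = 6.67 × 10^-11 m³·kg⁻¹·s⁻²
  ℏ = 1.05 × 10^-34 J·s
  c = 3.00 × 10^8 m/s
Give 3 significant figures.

1.76 × 10^-51

Planck acceleration: a_P = √(c⁷/(ℏG)) = 5.59 × 10^51 m/s².
9.81 / 5.59 × 10^51 = 1.76 × 10^-51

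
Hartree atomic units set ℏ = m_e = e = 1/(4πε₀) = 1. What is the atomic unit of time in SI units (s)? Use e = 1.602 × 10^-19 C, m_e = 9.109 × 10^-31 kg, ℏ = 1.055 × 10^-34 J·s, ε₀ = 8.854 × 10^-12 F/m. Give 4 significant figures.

2.423 × 10^-17 s

From ℏ = m_e = e = 1/(4πε₀) = 1 the time scale is τ_au = (4πε₀)²ℏ³/(m_e e⁴).
E_h = 4.354 × 10^-18 J
ℏ/E_h = 2.423 × 10^-17 s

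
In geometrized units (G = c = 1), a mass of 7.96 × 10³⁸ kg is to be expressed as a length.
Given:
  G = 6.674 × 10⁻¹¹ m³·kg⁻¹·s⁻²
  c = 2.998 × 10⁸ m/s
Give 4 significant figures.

5.911 × 10¹¹ m

In G = c = 1 units mass has dimensions of length; the conversion factor is G/c².
7.96 × 10³⁸ kg × (G/c²) = 5.911 × 10¹¹ m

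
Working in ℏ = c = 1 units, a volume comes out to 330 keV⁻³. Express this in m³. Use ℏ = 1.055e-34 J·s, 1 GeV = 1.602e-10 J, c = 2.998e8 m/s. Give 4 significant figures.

2.540e-27 m³

Volume is [L]³ = [E]⁻³·(ℏc)³.
1 GeV⁻³ → (ℏc)³ × (1 GeV in J)⁻³ = 7.696e-48 m³.
Convert the energy scale: 330 keV⁻³ = 3.30e20 GeV⁻³.
Result: 3.30e20 × 7.696e-48 = 2.540e-27 m³.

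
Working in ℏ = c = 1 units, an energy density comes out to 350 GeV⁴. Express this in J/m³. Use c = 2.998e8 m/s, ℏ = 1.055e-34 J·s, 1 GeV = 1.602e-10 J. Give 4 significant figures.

7.286e39 J/m³

[E]/[L]³ = [E]⁴/(ℏc)³; restore (ℏc)⁻³.
1 GeV⁴ → 1/(ℏc)³ × (1 GeV in J)⁴ = 2.082e37 J/m³.
Result: 350 × 2.082e37 = 7.286e39 J/m³.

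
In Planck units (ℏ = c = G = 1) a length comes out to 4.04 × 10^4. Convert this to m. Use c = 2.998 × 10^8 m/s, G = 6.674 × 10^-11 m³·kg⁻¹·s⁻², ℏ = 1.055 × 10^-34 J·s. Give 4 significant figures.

6.531 × 10^-31 m

One Planck length: ℓ_P = √(ℏG/c³) = 1.616 × 10^-35 m.
4.04 × 10^4 × 1.616 × 10^-35 m = 6.531 × 10^-31 m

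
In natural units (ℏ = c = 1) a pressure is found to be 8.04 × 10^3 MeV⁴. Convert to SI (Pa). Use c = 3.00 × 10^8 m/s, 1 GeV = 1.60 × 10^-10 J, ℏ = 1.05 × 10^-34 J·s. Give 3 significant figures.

1.69 × 10^29 Pa

Pressure is [E]/[L]³ = [E]⁴/(ℏc)³.
1 GeV⁴ → 1/(ℏc)³ × (1 GeV in J)⁴ = 2.10 × 10^37 Pa.
Convert the energy scale: 8.04 × 10^3 MeV⁴ = 8.04 × 10^-9 GeV⁴.
Result: 8.04 × 10^-9 × 2.10 × 10^37 = 1.69 × 10^29 Pa.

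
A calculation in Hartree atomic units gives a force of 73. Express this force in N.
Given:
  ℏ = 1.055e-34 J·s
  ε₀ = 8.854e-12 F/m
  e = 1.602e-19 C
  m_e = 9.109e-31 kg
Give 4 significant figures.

One atomic unit of force: F_au = E_h/a₀ = m_e²e⁶/((4πε₀)³ℏ⁴) = 8.220e-8 N.
73 × 8.220e-8 N = 6.000e-6 N

6.000e-6 N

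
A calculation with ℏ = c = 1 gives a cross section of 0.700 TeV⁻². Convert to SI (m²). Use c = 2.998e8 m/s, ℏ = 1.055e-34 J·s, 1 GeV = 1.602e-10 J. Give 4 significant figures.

Area is [L]² = [E]⁻²·(ℏc)²; restore (ℏc)².
1 GeV⁻² → (ℏc)² × (1 GeV in J)⁻² = 3.898e-32 m².
Convert the energy scale: 0.700 TeV⁻² = 7.00e-7 GeV⁻².
Result: 7.00e-7 × 3.898e-32 = 2.729e-38 m².

2.729e-38 m²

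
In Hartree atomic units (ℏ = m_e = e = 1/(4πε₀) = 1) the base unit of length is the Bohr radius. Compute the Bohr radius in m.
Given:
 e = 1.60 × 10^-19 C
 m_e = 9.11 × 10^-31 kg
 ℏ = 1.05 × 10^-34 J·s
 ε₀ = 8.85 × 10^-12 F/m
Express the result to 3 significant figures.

5.26 × 10^-11 m

a₀ = 4πε₀ℏ²/(m_e e²)
  = 1.23 × 10^-78 / 2.33 × 10^-68
  = 5.26 × 10^-11 m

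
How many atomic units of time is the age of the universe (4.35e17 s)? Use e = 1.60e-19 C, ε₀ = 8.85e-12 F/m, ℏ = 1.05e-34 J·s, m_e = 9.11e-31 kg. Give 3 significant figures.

1.81e34

atomic unit of time: τ_au = (4πε₀)²ℏ³/(m_e e⁴) = 2.40e-17 s.
4.35e17 / 2.40e-17 = 1.81e34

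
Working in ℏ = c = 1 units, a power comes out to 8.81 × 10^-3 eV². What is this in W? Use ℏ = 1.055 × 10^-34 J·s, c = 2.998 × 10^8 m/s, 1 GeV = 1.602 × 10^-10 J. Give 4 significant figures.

2.143 × 10^-6 W

Power is [E]/[T] = [E]²/ℏ.
1 GeV² → 1/ℏ × (1 GeV in J)² = 2.433 × 10^14 W.
Convert the energy scale: 8.81 × 10^-3 eV² = 8.81 × 10^-21 GeV².
Result: 8.81 × 10^-21 × 2.433 × 10^14 = 2.143 × 10^-6 W.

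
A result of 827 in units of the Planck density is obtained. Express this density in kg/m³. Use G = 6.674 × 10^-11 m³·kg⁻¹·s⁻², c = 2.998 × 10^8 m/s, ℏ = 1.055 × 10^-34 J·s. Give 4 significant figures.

One Planck density: ρ_P = c⁵/(ℏG²) = 5.154 × 10^96 kg/m³.
827 × 5.154 × 10^96 kg/m³ = 4.262 × 10^99 kg/m³

4.262 × 10^99 kg/m³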